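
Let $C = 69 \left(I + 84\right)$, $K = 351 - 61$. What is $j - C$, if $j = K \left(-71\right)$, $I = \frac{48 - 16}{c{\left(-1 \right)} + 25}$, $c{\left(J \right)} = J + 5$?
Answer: $- \frac{767402}{29} \approx -26462.0$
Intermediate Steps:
$c{\left(J \right)} = 5 + J$
$K = 290$
$I = \frac{32}{29}$ ($I = \frac{48 - 16}{\left(5 - 1\right) + 25} = \frac{32}{4 + 25} = \frac{32}{29} \approx 1.1034$)
$j = -20590$ ($j = 290 \left(-71\right) = -20590$)
$C = \frac{170292}{29}$ ($C = 69 \left(\frac{32}{29} + 84\right) = 69 \cdot \frac{2468}{29} = \frac{170292}{29} \approx 5872.1$)
$j - C = -20590 - \frac{170292}{29} = - \frac{767402}{29}$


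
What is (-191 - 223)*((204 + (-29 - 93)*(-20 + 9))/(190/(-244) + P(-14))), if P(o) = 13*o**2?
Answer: -8676152/34529 ≈ -251.27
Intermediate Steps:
(-191 - 223)*((204 + (-29 - 93)*(-20 + 9))/(190/(-244) + P(-14))) = (-191 - 223)*((204 + (-29 - 93)*(-20 + 9))/(190/(-244) + 13*(-14)**2)) = -414*(204 - 122*(-11))/(190*(-1/244) + 13*196) = -414*(204 + 1342)/(-95/122 + 2548) = -640044/310761/122 = -640044*122/310761 = -414*188612/310761 = -8676152/34529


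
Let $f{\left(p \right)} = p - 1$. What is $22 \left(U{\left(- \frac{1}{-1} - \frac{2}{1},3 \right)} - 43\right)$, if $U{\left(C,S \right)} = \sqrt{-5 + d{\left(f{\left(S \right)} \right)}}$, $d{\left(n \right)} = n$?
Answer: $-946 + 22 i \sqrt{3} \approx -946.0 + 38.105 i$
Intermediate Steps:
$f{\left(p \right)} = -1 + p$
$U{\left(C,S \right)} = \sqrt{-6 + S}$ ($U{\left(C,S \right)} = \sqrt{-5 + \left(-1 + S\right)} = \sqrt{-6 + S}$)
$22 \left(U{\left(- \frac{1}{-1} - \frac{2}{1},3 \right)} - 43\right) = 22 \left(\sqrt{-6 + 3} - 43\right) = 22 \left(\sqrt{-3} - 43\right) = 22 \left(i \sqrt{3} - 43\right) = 22 \left(-43 + i \sqrt{3}\right) = -946 + 22 i \sqrt{3}$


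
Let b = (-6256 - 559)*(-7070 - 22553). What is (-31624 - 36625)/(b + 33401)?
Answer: -68249/201914146 ≈ -0.00033801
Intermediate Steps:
b = 201880745 (b = -6815*(-29623) = 201880745)
(-31624 - 36625)/(b + 33401) = (-31624 - 36625)/(201880745 + 33401) = -68249/201914146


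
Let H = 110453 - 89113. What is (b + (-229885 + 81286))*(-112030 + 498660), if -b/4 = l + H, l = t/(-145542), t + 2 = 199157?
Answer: -2194129384234590/24257 ≈ -9.0453e+10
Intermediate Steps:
t = 199155 (t = -2 + 199157 = 199155)
H = 21340
l = -66385/48514 (l = 199155/(-145542) = 199155*(-1/145542) = -66385/48514 ≈ -1.3684)
b = -2070444750/24257 (b = -4*(-66385/48514 + 21340) = -4*1035222375/48514 = -2070444750/24257 ≈ -85355.)
(b + (-229885 + 81286))*(-112030 + 498660) = (-2070444750/24257 + (-229885 + 81286))*(-112030 + 498660) = (-2070444750/24257 - 148599)*386630 = -5675010693/24257*386630 = -2194129384234590/24257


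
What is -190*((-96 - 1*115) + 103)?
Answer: 20520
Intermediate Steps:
-190*((-96 - 1*115) + 103) = -190*((-96 - 115) + 103) = -190*(-211 + 103) = -190*(-108) = 20520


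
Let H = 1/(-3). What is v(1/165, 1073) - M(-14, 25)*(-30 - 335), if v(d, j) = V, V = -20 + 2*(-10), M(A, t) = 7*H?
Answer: -2675/3 ≈ -891.67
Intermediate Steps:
H = -⅓ ≈ -0.33333
M(A, t) = -7/3 (M(A, t) = 7*(-⅓) = -7/3)
V = -40 (V = -20 - 20 = -40)
v(d, j) = -40
v(1/165, 1073) - M(-14, 25)*(-30 - 335) = -40 - (-7)*(-30 - 335)/3 = -40 - (-7)*(-365)/3 = -40 - 1*2555/3 = -40 - 2555/3 = -2675/3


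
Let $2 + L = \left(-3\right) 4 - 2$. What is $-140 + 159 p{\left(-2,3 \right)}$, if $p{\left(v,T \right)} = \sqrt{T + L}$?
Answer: $-140 + 159 i \sqrt{13} \approx -140.0 + 573.28 i$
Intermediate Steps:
$L = -16$ ($L = -2 - 14 = -16$)
$p{\left(v,T \right)} = \sqrt{-16 + T}$ ($p{\left(v,T \right)} = \sqrt{T - 16} = \sqrt{-16 + T}$)
$-140 + 159 p{\left(-2,3 \right)} = -140 + 159 \sqrt{-16 + 3} = -140 + 159 \sqrt{-13} = -140 + 159 i \sqrt{13}$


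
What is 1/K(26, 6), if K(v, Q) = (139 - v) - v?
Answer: 1/87 ≈ 0.011494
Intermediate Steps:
K(v, Q) = 139 - 2*v
1/K(26, 6) = 1/(139 - 2*26) = 1/(139 - 52) = 1/87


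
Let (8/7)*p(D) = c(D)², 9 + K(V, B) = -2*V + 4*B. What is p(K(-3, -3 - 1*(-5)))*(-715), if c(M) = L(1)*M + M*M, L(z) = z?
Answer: -1126125/2 ≈ -5.6306e+5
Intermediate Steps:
c(M) = M + M² (c(M) = 1*M + M*M = M + M²)
K(V, B) = -9 - 2*V + 4*B (K(V, B) = -9 + (-2*V + 4*B) = -9 - 2*V + 4*B)
p(D) = 7*D²*(1 + D)²/8 (p(D) = 7*(D*(1 + D))²/8 = 7*(D²*(1 + D)²)/8 = 7*D²*(1 + D)²/8)
p(K(-3, -3 - 1*(-5)))*(-715) = (7*(-9 - 2*(-3) + 4*(-3 - 1*(-5)))²*(1 + (-9 - 2*(-3) + 4*(-3 - 1*(-5))))²/8)*(-715) = (7*(-9 + 6 + 4*(-3 + 5))²*(1 + (-9 + 6 + 4*(-3 + 5)))²/8)*(-715) = (7*(-9 + 6 + 4*2)²*(1 + (-9 + 6 + 4*2))²/8)*(-715) = (7*(-9 + 6 + 8)²*(1 + (-9 + 6 + 8))²/8)*(-715) = ((7/8)*5²*(1 + 5)²)*(-715) = ((7/8)*25*6²)*(-715) = ((7/8)*25*36)*(-715) = (1575/2)*(-715) = -1126125/2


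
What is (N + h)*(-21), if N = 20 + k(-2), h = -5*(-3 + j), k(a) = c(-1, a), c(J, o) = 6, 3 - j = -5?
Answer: -21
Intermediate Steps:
j = 8 (j = 3 - 1*(-5) = 3 + 5 = 8)
k(a) = 6
h = -25 (h = -5*(-3 + 8) = -5*5 = -25)
N = 26 (N = 20 + 6 = 26)
(N + h)*(-21) = (26 - 25)*(-21) = 1*(-21) = -21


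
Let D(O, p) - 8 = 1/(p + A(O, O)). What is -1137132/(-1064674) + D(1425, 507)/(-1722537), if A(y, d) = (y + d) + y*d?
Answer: 1992024436050993235/1865100838559724558 ≈ 1.0681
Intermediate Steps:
A(y, d) = d + y + d*y (A(y, d) = (d + y) + d*y = d + y + d*y)
D(O, p) = 8 + 1/(p + O² + 2*O) (D(O, p) = 8 + 1/(p + (O + O + O*O)) = 8 + 1/(p + (O + O + O²)) = 8 + 1/(p + (O² + 2*O)) = 8 + 1/(p + O² + 2*O))
-1137132/(-1064674) + D(1425, 507)/(-1722537) = -1137132/(-1064674) + ((1 + 8*507 + 8*1425² + 16*1425)/(507 + 1425² + 2*1425))/(-1722537) = -1137132*(-1/1064674) + ((1 + 4056 + 8*2030625 + 22800)/(507 + 2030625 + 2850))*(-1/1722537) = 568566/532337 + ((1 + 4056 + 16245000 + 22800)/2033982)*(-1/1722537) = 568566/532337 + ((1/2033982)*16271857)*(-1/1722537) = 568566/532337 + (16271857/2033982)*(-1/1722537) = 568566/532337 - 16271857/3503609252334 = 1992024436050993235/1865100838559724558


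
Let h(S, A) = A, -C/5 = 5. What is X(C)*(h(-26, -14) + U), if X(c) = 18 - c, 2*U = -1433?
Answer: -62823/2 ≈ -31412.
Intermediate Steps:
C = -25 (C = -5*5 = -25)
U = -1433/2 (U = (1/2)*(-1433) = -1433/2 ≈ -716.50)
X(C)*(h(-26, -14) + U) = (18 - 1*(-25))*(-14 - 1433/2) = (18 + 25)*(-1461/2) = 43*(-1461/2) = -62823/2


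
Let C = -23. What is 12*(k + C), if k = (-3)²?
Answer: -168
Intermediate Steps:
k = 9
12*(k + C) = 12*(9 - 23) = 12*(-14) = -168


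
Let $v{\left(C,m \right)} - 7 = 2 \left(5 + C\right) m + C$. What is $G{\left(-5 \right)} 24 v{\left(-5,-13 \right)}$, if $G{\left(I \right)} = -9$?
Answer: $-432$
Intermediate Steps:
$v{\left(C,m \right)} = 7 + C + m \left(10 + 2 C\right)$ ($v{\left(C,m \right)} = 7 + \left(2 \left(5 + C\right) m + C\right) = 7 + \left(\left(10 + 2 C\right) m + C\right) = 7 + \left(m \left(10 + 2 C\right) + C\right) = 7 + \left(C + m \left(10 + 2 C\right)\right) = 7 + C + m \left(10 + 2 C\right)$)
$G{\left(-5 \right)} 24 v{\left(-5,-13 \right)} = \left(-9\right) 24 \left(7 - 5 + 10 \left(-13\right) + 2 \left(-5\right) \left(-13\right)\right) = - 216 \left(7 - 5 - 130 + 130\right) = \left(-216\right) 2 = -432$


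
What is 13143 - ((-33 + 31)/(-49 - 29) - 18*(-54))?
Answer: 474668/39 ≈ 12171.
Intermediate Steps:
13143 - ((-33 + 31)/(-49 - 29) - 18*(-54)) = 13143 - (-2/(-78) + 972) = 13143 - (-2*(-1/78) + 972) = 13143 - (1/39 + 972) = 13143 - 1*37909/39 = 13143 - 37909/39 = 474668/39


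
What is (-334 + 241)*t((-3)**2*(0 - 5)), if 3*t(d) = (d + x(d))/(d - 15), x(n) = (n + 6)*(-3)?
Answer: 186/5 ≈ 37.200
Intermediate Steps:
x(n) = -18 - 3*n (x(n) = (6 + n)*(-3) = -18 - 3*n)
t(d) = (-18 - 2*d)/(3*(-15 + d)) (t(d) = ((d + (-18 - 3*d))/(d - 15))/3 = ((-18 - 2*d)/(-15 + d))/3 = (-18 - 2*d)/(3*(-15 + d)))
(-334 + 241)*t((-3)**2*(0 - 5)) = (-334 + 241)*(2*(-9 - (-3)**2*(0 - 5))/(3*(-15 + (-3)**2*(0 - 5)))) = -62*(-9 - 9*(-5))/(-15 + 9*(-5)) = -62*(-9 - 1*(-45))/(-15 - 45) = -62*(-9 + 45)/(-60) = -62*(-1)*36/60 = -93*(-2/5) = 186/5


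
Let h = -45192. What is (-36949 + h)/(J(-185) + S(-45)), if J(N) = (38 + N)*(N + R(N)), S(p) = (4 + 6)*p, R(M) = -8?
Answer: -82141/27921 ≈ -2.9419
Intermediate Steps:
S(p) = 10*p
J(N) = (-8 + N)*(38 + N) (J(N) = (38 + N)*(N - 8) = (38 + N)*(-8 + N) = (-8 + N)*(38 + N))
(-36949 + h)/(J(-185) + S(-45)) = (-36949 - 45192)/((-304 + (-185)² + 30*(-185)) + 10*(-45)) = -82141/((-304 + 34225 - 5550) - 450) = -82141/(28371 - 450) = -82141/27921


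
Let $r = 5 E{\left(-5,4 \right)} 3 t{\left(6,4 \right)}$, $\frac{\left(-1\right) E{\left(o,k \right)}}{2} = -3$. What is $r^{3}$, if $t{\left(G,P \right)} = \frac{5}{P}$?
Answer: $\frac{11390625}{8} \approx 1.4238 \cdot 10^{6}$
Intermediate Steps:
$E{\left(o,k \right)} = 6$ ($E{\left(o,k \right)} = \left(-2\right) \left(-3\right) = 6$)
$r = \frac{225}{2}$ ($r = 5 \cdot 6 \cdot 3 \cdot \frac{5}{4} = 5 \cdot 18 \cdot 5 \cdot \frac{1}{4} = 90 \cdot \frac{5}{4} = \frac{225}{2} \approx 112.5$)
$r^{3} = \left(\frac{225}{2}\right)^{3} = \frac{11390625}{8}$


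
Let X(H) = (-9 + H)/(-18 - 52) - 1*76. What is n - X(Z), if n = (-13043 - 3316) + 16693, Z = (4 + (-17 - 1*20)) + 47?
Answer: 5741/14 ≈ 410.07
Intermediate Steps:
Z = 14 (Z = (4 + (-17 - 20)) + 47 = (4 - 37) + 47 = -33 + 47 = 14)
X(H) = -5311/70 - H/70 (X(H) = (-9 + H)/(-70) - 76 = (-9 + H)*(-1/70) - 76 = (9/70 - H/70) - 76 = -5311/70 - H/70)
n = 334 (n = -16359 + 16693 = 334)
n - X(Z) = 334 - (-5311/70 - 1/70*14) = 334 - (-5311/70 - ⅕) = 334 - 1*(-1065/14) = 334 + 1065/14 = 5741/14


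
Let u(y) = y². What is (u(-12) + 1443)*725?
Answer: 1150575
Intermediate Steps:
(u(-12) + 1443)*725 = ((-12)² + 1443)*725 = (144 + 1443)*725 = 1587*725 = 1150575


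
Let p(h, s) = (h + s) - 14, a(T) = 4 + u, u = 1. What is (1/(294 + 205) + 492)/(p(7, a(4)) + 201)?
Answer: 245509/99301 ≈ 2.4724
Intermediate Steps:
a(T) = 5 (a(T) = 4 + 1 = 5)
p(h, s) = -14 + h + s
(1/(294 + 205) + 492)/(p(7, a(4)) + 201) = (1/(294 + 205) + 492)/((-14 + 7 + 5) + 201) = (1/499 + 492)/(-2 + 201) = (1/499 + 492)/199 = (245509/499)*(1/199) = 245509/99301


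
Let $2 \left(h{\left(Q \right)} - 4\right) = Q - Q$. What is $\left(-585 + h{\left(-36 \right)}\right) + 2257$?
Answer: $1676$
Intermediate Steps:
$h{\left(Q \right)} = 4$ ($h{\left(Q \right)} = 4 + \frac{Q - Q}{2} = 4 + \frac{1}{2} \cdot 0 = 4 + 0 = 4$)
$\left(-585 + h{\left(-36 \right)}\right) + 2257 = \left(-585 + 4\right) + 2257 = -581 + 2257 = 1676$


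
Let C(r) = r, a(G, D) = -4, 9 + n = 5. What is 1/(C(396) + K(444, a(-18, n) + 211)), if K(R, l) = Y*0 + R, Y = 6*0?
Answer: 1/840 ≈ 0.0011905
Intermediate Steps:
n = -4 (n = -9 + 5 = -4)
Y = 0
K(R, l) = R (K(R, l) = 0*0 + R = 0 + R = R)
1/(C(396) + K(444, a(-18, n) + 211)) = 1/(396 + 444) = 1/840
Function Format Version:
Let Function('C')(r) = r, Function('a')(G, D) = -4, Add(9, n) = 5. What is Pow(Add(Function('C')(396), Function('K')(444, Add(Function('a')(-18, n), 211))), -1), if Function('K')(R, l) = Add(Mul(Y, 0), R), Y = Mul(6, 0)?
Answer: Rational(1, 840) ≈ 0.0011905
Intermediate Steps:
n = -4 (n = Add(-9, 5) = -4)
Y = 0
Function('K')(R, l) = R (Function('K')(R, l) = Add(Mul(0, 0), R) = Add(0, R) = R)
Pow(Add(Function('C')(396), Function('K')(444, Add(Function('a')(-18, n), 211))), -1) = Pow(Add(396, 444), -1) = Pow(840, -1) = Rational(1, 840)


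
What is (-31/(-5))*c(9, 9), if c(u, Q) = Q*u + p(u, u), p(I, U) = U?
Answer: 558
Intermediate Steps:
c(u, Q) = u + Q*u (c(u, Q) = Q*u + u = u + Q*u)
(-31/(-5))*c(9, 9) = (-31/(-5))*(9*(1 + 9)) = (-31*(-⅕))*(9*10) = (31/5)*90 = 558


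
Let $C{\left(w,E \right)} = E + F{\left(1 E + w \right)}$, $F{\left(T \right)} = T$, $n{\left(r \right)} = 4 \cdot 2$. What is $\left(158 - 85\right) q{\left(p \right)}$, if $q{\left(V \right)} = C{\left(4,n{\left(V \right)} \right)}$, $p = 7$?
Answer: $1460$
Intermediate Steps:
$n{\left(r \right)} = 8$
$C{\left(w,E \right)} = w + 2 E$ ($C{\left(w,E \right)} = E + \left(1 E + w\right) = E + \left(E + w\right) = w + 2 E$)
$q{\left(V \right)} = 20$ ($q{\left(V \right)} = 4 + 2 \cdot 8 = 4 + 16 = 20$)
$\left(158 - 85\right) q{\left(p \right)} = \left(158 - 85\right) 20 = 73 \cdot 20 = 1460$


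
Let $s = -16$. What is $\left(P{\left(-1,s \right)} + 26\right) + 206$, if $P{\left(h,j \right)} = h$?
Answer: $231$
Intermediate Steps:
$\left(P{\left(-1,s \right)} + 26\right) + 206 = \left(-1 + 26\right) + 206 = 25 + 206 = 231$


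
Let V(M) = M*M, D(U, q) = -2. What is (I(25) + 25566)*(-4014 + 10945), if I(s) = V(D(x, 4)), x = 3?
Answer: 177225670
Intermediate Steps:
V(M) = M²
I(s) = 4 (I(s) = (-2)² = 4)
(I(25) + 25566)*(-4014 + 10945) = (4 + 25566)*(-4014 + 10945) = 25570*6931 = 177225670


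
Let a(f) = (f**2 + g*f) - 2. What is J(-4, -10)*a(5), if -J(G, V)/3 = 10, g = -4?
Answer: -90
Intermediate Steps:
a(f) = -2 + f**2 - 4*f (a(f) = (f**2 - 4*f) - 2 = -2 + f**2 - 4*f)
J(G, V) = -30 (J(G, V) = -3*10 = -30)
J(-4, -10)*a(5) = -30*(-2 + 5**2 - 4*5) = -30*(-2 + 25 - 20) = -30*3 = -90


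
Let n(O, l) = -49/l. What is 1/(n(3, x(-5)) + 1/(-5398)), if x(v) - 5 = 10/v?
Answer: -16194/264505 ≈ -0.061224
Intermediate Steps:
x(v) = 5 + 10/v
1/(n(3, x(-5)) + 1/(-5398)) = 1/(-49/(5 + 10/(-5)) + 1/(-5398)) = 1/(-49/(5 + 10*(-⅕)) - 1/5398) = 1/(-49/(5 - 2) - 1/5398) = 1/(-49/3 - 1/5398) = 1/(-264505/16194) = -16194/264505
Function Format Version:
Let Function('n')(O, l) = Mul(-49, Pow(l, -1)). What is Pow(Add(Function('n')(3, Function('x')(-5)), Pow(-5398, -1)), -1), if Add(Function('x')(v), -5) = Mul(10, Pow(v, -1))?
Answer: Rational(-16194, 264505) ≈ -0.061224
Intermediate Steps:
Function('x')(v) = Add(5, Mul(10, Pow(v, -1)))
Pow(Add(Function('n')(3, Function('x')(-5)), Pow(-5398, -1)), -1) = Pow(Add(Mul(-49, Pow(Add(5, Mul(10, Pow(-5, -1))), -1)), Pow(-5398, -1)), -1) = Pow(Add(Mul(-49, Pow(Add(5, Mul(10, Rational(-1, 5))), -1)), Rational(-1, 5398)), -1) = Pow(Add(Mul(-49, Pow(Add(5, -2), -1)), Rational(-1, 5398)), -1) = Pow(Add(Mul(-49, Pow(3, -1)), Rational(-1, 5398)), -1) = Pow(Add(Mul(-49, Rational(1, 3)), Rational(-1, 5398)), -1) = Pow(Add(Rational(-49, 3), Rational(-1, 5398)), -1) = Pow(Rational(-264505, 16194), -1) = Rational(-16194, 264505)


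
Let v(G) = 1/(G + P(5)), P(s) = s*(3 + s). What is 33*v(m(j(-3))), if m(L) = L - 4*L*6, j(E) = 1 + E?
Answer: 33/86 ≈ 0.38372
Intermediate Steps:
m(L) = -23*L (m(L) = L - 24*L = -23*L)
v(G) = 1/(40 + G) (v(G) = 1/(G + 5*(3 + 5)) = 1/(G + 5*8) = 1/(G + 40) = 1/(40 + G))
33*v(m(j(-3))) = 33/(40 - 23*(1 - 3)) = 33/(40 - 23*(-2)) = 33/(40 + 46) = 33/86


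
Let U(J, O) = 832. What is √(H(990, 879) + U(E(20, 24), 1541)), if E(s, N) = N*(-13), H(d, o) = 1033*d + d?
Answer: 14*√5227 ≈ 1012.2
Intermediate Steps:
H(d, o) = 1034*d
E(s, N) = -13*N
√(H(990, 879) + U(E(20, 24), 1541)) = √(1034*990 + 832) = √(1023660 + 832) = √1024492 = 14*√5227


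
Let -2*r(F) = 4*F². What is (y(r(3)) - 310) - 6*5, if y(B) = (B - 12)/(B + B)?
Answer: -2035/6 ≈ -339.17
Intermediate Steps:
r(F) = -2*F²
y(B) = (-12 + B)/(2*B) (y(B) = (-12 + B)/((2*B)) = (-12 + B)*(1/(2*B)) = (-12 + B)/(2*B))
(y(r(3)) - 310) - 6*5 = ((-12 - 2*3²)/(2*((-2*3²))) - 310) - 6*5 = ((-12 - 2*9)/(2*((-2*9))) - 310) - 30 = ((½)*(-12 - 18)/(-18) - 310) - 30 = ((½)*(-1/18)*(-30) - 310) - 30 = (⅚ - 310) - 30 = -1855/6 - 30 = -2035/6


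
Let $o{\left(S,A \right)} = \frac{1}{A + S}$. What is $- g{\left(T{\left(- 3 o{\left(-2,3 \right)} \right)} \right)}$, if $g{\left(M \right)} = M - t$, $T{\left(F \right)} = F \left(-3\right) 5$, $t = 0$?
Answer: $-45$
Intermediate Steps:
$T{\left(F \right)} = - 15 F$ ($T{\left(F \right)} = - 3 F 5 = - 15 F$)
$g{\left(M \right)} = M$ ($g{\left(M \right)} = M - 0 = M + 0 = M$)
$- g{\left(T{\left(- 3 o{\left(-2,3 \right)} \right)} \right)} = - \left(-15\right) \left(- \frac{3}{3 - 2}\right) = - \left(-15\right) \left(- \frac{3}{1}\right) = - \left(-15\right) \left(\left(-3\right) 1\right) = - \left(-15\right) \left(-3\right) = \left(-1\right) 45 = -45$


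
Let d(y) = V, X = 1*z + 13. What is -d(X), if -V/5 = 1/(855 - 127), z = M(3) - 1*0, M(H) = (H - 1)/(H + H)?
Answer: 5/728 ≈ 0.0068681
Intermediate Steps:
M(H) = (-1 + H)/(2*H) (M(H) = (-1 + H)/((2*H)) = (-1 + H)*(1/(2*H)) = (-1 + H)/(2*H))
z = ⅓ (z = (½)*(-1 + 3)/3 - 1*0 = (½)*(⅓)*2 + 0 = ⅓ + 0 = ⅓ ≈ 0.33333)
V = -5/728 (V = -5/(855 - 127) = -5/728 ≈ -0.0068681)
X = 40/3 (X = 1*(⅓) + 13 = ⅓ + 13 = 40/3 ≈ 13.333)
d(y) = -5/728
-d(X) = -1*(-5/728) = 5/728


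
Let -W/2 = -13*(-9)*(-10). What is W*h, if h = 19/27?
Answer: 4940/3 ≈ 1646.7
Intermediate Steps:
h = 19/27 (h = 19*(1/27) = 19/27 ≈ 0.70370)
W = 2340 (W = -2*(-13*(-9))*(-10) = -234*(-10) = -2*(-1170) = 2340)
W*h = 2340*(19/27) = 4940/3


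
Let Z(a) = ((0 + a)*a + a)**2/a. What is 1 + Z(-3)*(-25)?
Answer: 301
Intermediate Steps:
Z(a) = (a + a**2)**2/a (Z(a) = (a*a + a)**2/a = (a**2 + a)**2/a = (a + a**2)**2/a)
1 + Z(-3)*(-25) = 1 - 3*(1 - 3)**2*(-25) = 1 - 3*(-2)**2*(-25) = 1 - 3*4*(-25) = 1 - 12*(-25) = 1 + 300 = 301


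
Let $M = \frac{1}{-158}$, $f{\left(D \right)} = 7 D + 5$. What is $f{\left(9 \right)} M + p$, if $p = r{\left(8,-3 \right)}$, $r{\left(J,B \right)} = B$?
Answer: $- \frac{271}{79} \approx -3.4304$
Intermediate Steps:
$f{\left(D \right)} = 5 + 7 D$
$M = - \frac{1}{158} \approx -0.0063291$
$p = -3$
$f{\left(9 \right)} M + p = \left(5 + 7 \cdot 9\right) \left(- \frac{1}{158}\right) - 3 = \left(5 + 63\right) \left(- \frac{1}{158}\right) - 3 = 68 \left(- \frac{1}{158}\right) - 3 = - \frac{34}{79} - 3 = - \frac{271}{79}$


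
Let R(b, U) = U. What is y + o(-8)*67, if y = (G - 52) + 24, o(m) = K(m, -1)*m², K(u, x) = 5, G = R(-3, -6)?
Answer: 21406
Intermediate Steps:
G = -6
o(m) = 5*m²
y = -34 (y = (-6 - 52) + 24 = -58 + 24 = -34)
y + o(-8)*67 = -34 + (5*(-8)²)*67 = -34 + (5*64)*67 = -34 + 320*67 = -34 + 21440 = 21406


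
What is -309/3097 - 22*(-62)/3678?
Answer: 1543903/5695383 ≈ 0.27108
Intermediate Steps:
-309/3097 - 22*(-62)/3678 = -309*1/3097 + 1364*(1/3678) = -309/3097 + 682/1839 = 1543903/5695383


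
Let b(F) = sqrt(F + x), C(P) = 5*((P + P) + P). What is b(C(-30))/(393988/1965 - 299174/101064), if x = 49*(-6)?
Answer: 66196920*I*sqrt(186)/6538354387 ≈ 0.13808*I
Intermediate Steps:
x = -294
C(P) = 15*P (C(P) = 5*(2*P + P) = 5*(3*P) = 15*P)
b(F) = sqrt(-294 + F) (b(F) = sqrt(F - 294) = sqrt(-294 + F))
b(C(-30))/(393988/1965 - 299174/101064) = sqrt(-294 + 15*(-30))/(393988/1965 - 299174/101064) = sqrt(-294 - 450)/(393988*(1/1965) - 299174*1/101064) = sqrt(-744)/(393988/1965 - 149587/50532) = (2*I*sqrt(186))/(6538354387/33098460) = (2*I*sqrt(186))*(33098460/6538354387) = 66196920*I*sqrt(186)/6538354387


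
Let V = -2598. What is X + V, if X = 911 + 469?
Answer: -1218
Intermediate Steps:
X = 1380
X + V = 1380 - 2598 = -1218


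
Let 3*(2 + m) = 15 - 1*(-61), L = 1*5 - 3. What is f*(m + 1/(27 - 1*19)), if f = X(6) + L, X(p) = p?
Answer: 563/3 ≈ 187.67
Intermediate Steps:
L = 2 (L = 5 - 3 = 2)
m = 70/3 (m = -2 + (15 - 1*(-61))/3 = -2 + (15 + 61)/3 = -2 + (⅓)*76 = -2 + 76/3 = 70/3 ≈ 23.333)
f = 8 (f = 6 + 2 = 8)
f*(m + 1/(27 - 1*19)) = 8*(70/3 + 1/(27 - 1*19)) = 8*(70/3 + 1/(27 - 19)) = 8*(70/3 + 1/8) = 8*(70/3 + ⅛) = 8*(563/24) = 563/3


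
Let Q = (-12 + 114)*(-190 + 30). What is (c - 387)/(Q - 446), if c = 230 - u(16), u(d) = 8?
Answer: 165/16766 ≈ 0.0098414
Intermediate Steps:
Q = -16320 (Q = 102*(-160) = -16320)
c = 222 (c = 230 - 1*8 = 230 - 8 = 222)
(c - 387)/(Q - 446) = (222 - 387)/(-16320 - 446) = -165/(-16766) = -165*(-1/16766) = 165/16766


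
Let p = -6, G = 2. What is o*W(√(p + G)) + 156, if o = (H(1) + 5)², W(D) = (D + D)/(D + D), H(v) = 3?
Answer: 220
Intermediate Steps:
W(D) = 1 (W(D) = (2*D)/((2*D)) = (2*D)*(1/(2*D)) = 1)
o = 64 (o = (3 + 5)² = 8² = 64)
o*W(√(p + G)) + 156 = 64*1 + 156 = 64 + 156 = 220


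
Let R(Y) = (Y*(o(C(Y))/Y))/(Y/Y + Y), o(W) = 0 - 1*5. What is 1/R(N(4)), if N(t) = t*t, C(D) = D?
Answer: -17/5 ≈ -3.4000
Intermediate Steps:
o(W) = -5 (o(W) = 0 - 5 = -5)
N(t) = t²
R(Y) = -5/(1 + Y) (R(Y) = (Y*(-5/Y))/(Y/Y + Y) = -5/(1 + Y))
1/R(N(4)) = 1/(-5/(1 + 4²)) = 1/(-5/(1 + 16)) = 1/(-5/17) = -17/5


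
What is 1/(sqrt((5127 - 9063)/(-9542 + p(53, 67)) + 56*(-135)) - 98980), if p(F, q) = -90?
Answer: -29792980/2948911435837 - I*sqrt(684906537)/2948911435837 ≈ -1.0103e-5 - 8.8747e-9*I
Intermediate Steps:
1/(sqrt((5127 - 9063)/(-9542 + p(53, 67)) + 56*(-135)) - 98980) = 1/(sqrt((5127 - 9063)/(-9542 - 90) + 56*(-135)) - 98980) = 1/(sqrt(-3936/(-9632) - 7560) - 98980) = 1/(sqrt(-3936*(-1/9632) - 7560) - 98980) = 1/(sqrt(123/301 - 7560) - 98980) = 1/(sqrt(-2275437/301) - 98980) = 1/(I*sqrt(684906537)/301 - 98980) = 1/(-98980 + I*sqrt(684906537)/301)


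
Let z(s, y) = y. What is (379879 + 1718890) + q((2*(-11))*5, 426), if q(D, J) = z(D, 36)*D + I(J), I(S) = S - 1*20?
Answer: 2095215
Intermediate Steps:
I(S) = -20 + S (I(S) = S - 20 = -20 + S)
q(D, J) = -20 + J + 36*D (q(D, J) = 36*D + (-20 + J) = -20 + J + 36*D)
(379879 + 1718890) + q((2*(-11))*5, 426) = (379879 + 1718890) + (-20 + 426 + 36*((2*(-11))*5)) = 2098769 + (-20 + 426 + 36*(-22*5)) = 2098769 + (-20 + 426 + 36*(-110)) = 2098769 + (-20 + 426 - 3960) = 2098769 - 3554 = 2095215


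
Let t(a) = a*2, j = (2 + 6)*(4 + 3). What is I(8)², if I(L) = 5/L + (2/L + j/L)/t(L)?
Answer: 4761/4096 ≈ 1.1624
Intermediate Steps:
j = 56 (j = 8*7 = 56)
t(a) = 2*a
I(L) = 5/L + 29/L² (I(L) = 5/L + (2/L + 56/L)/((2*L)) = 5/L + (58/L)*(1/(2*L)) = 5/L + 29/L²)
I(8)² = ((29 + 5*8)/8²)² = ((29 + 40)/64)² = ((1/64)*69)² = (69/64)² = 4761/4096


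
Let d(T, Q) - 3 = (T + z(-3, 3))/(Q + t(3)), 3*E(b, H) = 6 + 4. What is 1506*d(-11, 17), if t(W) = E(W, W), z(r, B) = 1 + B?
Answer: 243972/61 ≈ 3999.5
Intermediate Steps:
E(b, H) = 10/3 (E(b, H) = (6 + 4)/3 = (⅓)*10 = 10/3)
t(W) = 10/3
d(T, Q) = 3 + (4 + T)/(10/3 + Q) (d(T, Q) = 3 + (T + (1 + 3))/(Q + 10/3) = 3 + (T + 4)/(10/3 + Q) = 3 + (4 + T)/(10/3 + Q))
1506*d(-11, 17) = 1506*(3*(14 - 11 + 3*17)/(10 + 3*17)) = 1506*(3*(14 - 11 + 51)/(10 + 51)) = 1506*(3*54/61) = 1506*(3*(1/61)*54) = 1506*(162/61) = 243972/61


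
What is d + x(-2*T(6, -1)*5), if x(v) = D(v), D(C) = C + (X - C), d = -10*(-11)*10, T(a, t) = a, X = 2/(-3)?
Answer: 3298/3 ≈ 1099.3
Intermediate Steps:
X = -⅔ (X = 2*(-⅓) = -⅔ ≈ -0.66667)
d = 1100 (d = 110*10 = 1100)
D(C) = -⅔ (D(C) = C + (-⅔ - C) = -⅔)
x(v) = -⅔
d + x(-2*T(6, -1)*5) = 1100 - ⅔ = 3298/3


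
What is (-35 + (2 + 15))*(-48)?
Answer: 864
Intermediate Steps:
(-35 + (2 + 15))*(-48) = (-35 + 17)*(-48) = -18*(-48) = 864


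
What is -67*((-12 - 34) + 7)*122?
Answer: 318786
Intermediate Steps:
-67*((-12 - 34) + 7)*122 = -67*(-46 + 7)*122 = -67*(-39)*122 = 2613*122 = 318786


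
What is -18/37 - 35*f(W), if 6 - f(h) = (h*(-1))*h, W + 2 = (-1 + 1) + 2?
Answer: -7788/37 ≈ -210.49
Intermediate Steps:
W = 0 (W = -2 + ((-1 + 1) + 2) = -2 + (0 + 2) = -2 + 2 = 0)
f(h) = 6 + h² (f(h) = 6 - h*(-1)*h = 6 - (-h)*h = 6 - (-1)*h² = 6 + h²)
-18/37 - 35*f(W) = -18/37 - 35*(6 + 0²) = -18*1/37 - 35*(6 + 0) = -18/37 - 35*6 = -18/37 - 210 = -7788/37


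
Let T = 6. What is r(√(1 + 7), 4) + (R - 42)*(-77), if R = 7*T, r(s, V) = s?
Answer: 2*√2 ≈ 2.8284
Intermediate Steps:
R = 42 (R = 7*6 = 42)
r(√(1 + 7), 4) + (R - 42)*(-77) = √(1 + 7) + (42 - 42)*(-77) = √8 + 0*(-77) = 2*√2 + 0 = 2*√2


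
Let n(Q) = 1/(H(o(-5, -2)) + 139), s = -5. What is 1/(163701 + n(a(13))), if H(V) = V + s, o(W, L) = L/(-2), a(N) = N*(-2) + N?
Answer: 135/22099636 ≈ 6.1087e-6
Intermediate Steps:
a(N) = -N (a(N) = -2*N + N = -N)
o(W, L) = -L/2 (o(W, L) = L*(-½) = -L/2)
H(V) = -5 + V (H(V) = V - 5 = -5 + V)
n(Q) = 1/135 (n(Q) = 1/((-5 - ½*(-2)) + 139) = 1/((-5 + 1) + 139) = 1/(-4 + 139) = 1/135)
1/(163701 + n(a(13))) = 1/(163701 + 1/135) = 1/(22099636/135) = 135/22099636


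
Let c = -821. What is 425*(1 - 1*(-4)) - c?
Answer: 2946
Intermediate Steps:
425*(1 - 1*(-4)) - c = 425*(1 - 1*(-4)) - 1*(-821) = 425*(1 + 4) + 821 = 425*5 + 821 = 2125 + 821 = 2946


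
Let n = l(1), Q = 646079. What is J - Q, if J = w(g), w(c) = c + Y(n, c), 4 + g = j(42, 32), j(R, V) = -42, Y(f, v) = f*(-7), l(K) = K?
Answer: -646132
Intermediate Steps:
n = 1
Y(f, v) = -7*f
g = -46 (g = -4 - 42 = -46)
w(c) = -7 + c (w(c) = c - 7*1 = c - 7 = -7 + c)
J = -53 (J = -7 - 46 = -53)
J - Q = -53 - 1*646079 = -53 - 646079 = -646132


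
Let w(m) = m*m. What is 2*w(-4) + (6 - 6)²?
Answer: 32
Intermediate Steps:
w(m) = m²
2*w(-4) + (6 - 6)² = 2*(-4)² + (6 - 6)² = 2*16 + 0² = 32 + 0 = 32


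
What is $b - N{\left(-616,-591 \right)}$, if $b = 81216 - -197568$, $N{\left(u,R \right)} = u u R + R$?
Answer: $224537871$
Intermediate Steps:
$N{\left(u,R \right)} = R + R u^{2}$ ($N{\left(u,R \right)} = u^{2} R + R = R u^{2} + R = R + R u^{2}$)
$b = 278784$ ($b = 81216 + 197568 = 278784$)
$b - N{\left(-616,-591 \right)} = 278784 - - 591 \left(1 + \left(-616\right)^{2}\right) = 278784 - - 591 \left(1 + 379456\right) = 278784 - \left(-591\right) 379457 = 278784 - -224259087 = 278784 + 224259087 = 224537871$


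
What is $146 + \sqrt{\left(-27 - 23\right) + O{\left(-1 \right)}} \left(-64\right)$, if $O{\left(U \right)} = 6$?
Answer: $146 - 128 i \sqrt{11} \approx 146.0 - 424.53 i$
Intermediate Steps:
$146 + \sqrt{\left(-27 - 23\right) + O{\left(-1 \right)}} \left(-64\right) = 146 + \sqrt{\left(-27 - 23\right) + 6} \left(-64\right) = 146 + \sqrt{-50 + 6} \left(-64\right) = 146 + \sqrt{-44} \left(-64\right) = 146 + 2 i \sqrt{11} \left(-64\right) = 146 - 128 i \sqrt{11}$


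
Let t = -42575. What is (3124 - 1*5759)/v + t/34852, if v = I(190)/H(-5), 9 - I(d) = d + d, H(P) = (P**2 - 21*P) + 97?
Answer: 20830754215/12930092 ≈ 1611.0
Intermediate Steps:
H(P) = 97 + P**2 - 21*P
I(d) = 9 - 2*d (I(d) = 9 - (d + d) = 9 - 2*d)
v = -371/227 (v = (9 - 2*190)/(97 + (-5)**2 - 21*(-5)) = (9 - 380)/(97 + 25 + 105) = -371/227 ≈ -1.6344)
(3124 - 1*5759)/v + t/34852 = (3124 - 1*5759)/(-371/227) - 42575/34852 = (3124 - 5759)*(-227/371) - 42575*1/34852 = -2635*(-227/371) - 42575/34852 = 598145/371 - 42575/34852 = 20830754215/12930092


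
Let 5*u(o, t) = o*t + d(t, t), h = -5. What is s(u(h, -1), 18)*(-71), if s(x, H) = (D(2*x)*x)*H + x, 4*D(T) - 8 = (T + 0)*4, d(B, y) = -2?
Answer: -62409/25 ≈ -2496.4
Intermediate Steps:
D(T) = 2 + T (D(T) = 2 + ((T + 0)*4)/4 = 2 + (T*4)/4 = 2 + (4*T)/4 = 2 + T)
u(o, t) = -⅖ + o*t/5 (u(o, t) = (o*t - 2)/5 = (-2 + o*t)/5 = -⅖ + o*t/5)
s(x, H) = x + H*x*(2 + 2*x) (s(x, H) = ((2 + 2*x)*x)*H + x = (x*(2 + 2*x))*H + x = H*x*(2 + 2*x) + x = x + H*x*(2 + 2*x))
s(u(h, -1), 18)*(-71) = ((-⅖ + (⅕)*(-5)*(-1))*(1 + 2*18*(1 + (-⅖ + (⅕)*(-5)*(-1)))))*(-71) = ((-⅖ + 1)*(1 + 2*18*(1 + (-⅖ + 1))))*(-71) = (3*(1 + 2*18*(1 + ⅗))/5)*(-71) = (3*(1 + 2*18*(8/5))/5)*(-71) = (3*(1 + 288/5)/5)*(-71) = ((⅗)*(293/5))*(-71) = (879/25)*(-71) = -62409/25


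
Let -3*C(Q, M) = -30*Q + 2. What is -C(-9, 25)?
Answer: 272/3 ≈ 90.667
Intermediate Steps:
C(Q, M) = -⅔ + 10*Q (C(Q, M) = -(-30*Q + 2)/3 = -(2 - 30*Q)/3 = -⅔ + 10*Q)
-C(-9, 25) = -(-⅔ + 10*(-9)) = -(-⅔ - 90) = -1*(-272/3) = 272/3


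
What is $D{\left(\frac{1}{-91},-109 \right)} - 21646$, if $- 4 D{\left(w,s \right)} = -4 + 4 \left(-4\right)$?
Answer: $-21641$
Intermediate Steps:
$D{\left(w,s \right)} = 5$ ($D{\left(w,s \right)} = - \frac{-4 + 4 \left(-4\right)}{4} = - \frac{-4 - 16}{4} = \left(- \frac{1}{4}\right) \left(-20\right) = 5$)
$D{\left(\frac{1}{-91},-109 \right)} - 21646 = 5 - 21646 = -21641$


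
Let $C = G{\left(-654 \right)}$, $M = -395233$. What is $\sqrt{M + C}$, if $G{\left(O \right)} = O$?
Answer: $i \sqrt{395887} \approx 629.2 i$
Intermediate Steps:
$C = -654$
$\sqrt{M + C} = \sqrt{-395233 - 654} = \sqrt{-395887} = i \sqrt{395887}$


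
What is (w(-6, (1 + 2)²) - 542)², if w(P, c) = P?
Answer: 300304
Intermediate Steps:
(w(-6, (1 + 2)²) - 542)² = (-6 - 542)² = (-548)² = 300304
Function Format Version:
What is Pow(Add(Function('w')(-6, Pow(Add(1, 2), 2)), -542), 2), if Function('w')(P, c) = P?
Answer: 300304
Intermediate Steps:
Pow(Add(Function('w')(-6, Pow(Add(1, 2), 2)), -542), 2) = Pow(Add(-6, -542), 2) = Pow(-548, 2) = 300304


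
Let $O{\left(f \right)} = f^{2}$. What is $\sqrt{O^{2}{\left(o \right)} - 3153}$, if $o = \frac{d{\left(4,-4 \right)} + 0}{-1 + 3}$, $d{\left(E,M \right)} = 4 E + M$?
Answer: $i \sqrt{1857} \approx 43.093 i$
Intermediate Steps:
$d{\left(E,M \right)} = M + 4 E$
$o = 6$ ($o = \frac{\left(-4 + 4 \cdot 4\right) + 0}{-1 + 3} = \frac{\left(-4 + 16\right) + 0}{2} = \left(12 + 0\right) \frac{1}{2} = 12 \cdot \frac{1}{2} = 6$)
$\sqrt{O^{2}{\left(o \right)} - 3153} = \sqrt{\left(6^{2}\right)^{2} - 3153} = \sqrt{36^{2} - 3153} = \sqrt{1296 - 3153} = \sqrt{-1857} = i \sqrt{1857}$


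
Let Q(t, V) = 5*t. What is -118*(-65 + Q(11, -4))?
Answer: 1180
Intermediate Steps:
-118*(-65 + Q(11, -4)) = -118*(-65 + 5*11) = -118*(-65 + 55) = -118*(-10) = 1180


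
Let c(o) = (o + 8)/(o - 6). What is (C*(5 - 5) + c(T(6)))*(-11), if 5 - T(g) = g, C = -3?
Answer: 11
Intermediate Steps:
T(g) = 5 - g
c(o) = (8 + o)/(-6 + o)
(C*(5 - 5) + c(T(6)))*(-11) = (-3*(5 - 5) + (8 + (5 - 1*6))/(-6 + (5 - 1*6)))*(-11) = (-3*0 + (8 + (5 - 6))/(-6 + (5 - 6)))*(-11) = (0 + (8 - 1)/(-6 - 1))*(-11) = (0 + 7/(-7))*(-11) = (0 - ⅐*7)*(-11) = (0 - 1)*(-11) = -1*(-11) = 11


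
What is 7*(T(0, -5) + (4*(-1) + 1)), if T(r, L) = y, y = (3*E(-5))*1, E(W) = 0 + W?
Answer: -126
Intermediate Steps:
E(W) = W
y = -15 (y = (3*(-5))*1 = -15*1 = -15)
T(r, L) = -15
7*(T(0, -5) + (4*(-1) + 1)) = 7*(-15 + (4*(-1) + 1)) = 7*(-15 + (-4 + 1)) = 7*(-15 - 3) = 7*(-18) = -126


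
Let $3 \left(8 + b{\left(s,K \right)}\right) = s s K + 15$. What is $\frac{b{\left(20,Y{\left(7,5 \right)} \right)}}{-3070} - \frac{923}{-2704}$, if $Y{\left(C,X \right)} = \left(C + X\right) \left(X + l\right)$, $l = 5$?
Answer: $- \frac{1554703}{319280} \approx -4.8694$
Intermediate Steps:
$Y{\left(C,X \right)} = \left(5 + X\right) \left(C + X\right)$ ($Y{\left(C,X \right)} = \left(C + X\right) \left(X + 5\right) = \left(C + X\right) \left(5 + X\right) = \left(5 + X\right) \left(C + X\right)$)
$b{\left(s,K \right)} = -3 + \frac{K s^{2}}{3}$ ($b{\left(s,K \right)} = -8 + \frac{s s K + 15}{3} = -8 + \frac{s^{2} K + 15}{3} = -8 + \frac{K s^{2} + 15}{3} = -8 + \frac{15 + K s^{2}}{3} = -8 + \left(5 + \frac{K s^{2}}{3}\right) = -3 + \frac{K s^{2}}{3}$)
$\frac{b{\left(20,Y{\left(7,5 \right)} \right)}}{-3070} - \frac{923}{-2704} = \frac{-3 + \frac{\left(5^{2} + 5 \cdot 7 + 5 \cdot 5 + 7 \cdot 5\right) 20^{2}}{3}}{-3070} - \frac{923}{-2704} = \left(-3 + \frac{1}{3} \left(25 + 35 + 25 + 35\right) 400\right) \left(- \frac{1}{3070}\right) - - \frac{71}{208} = \left(-3 + \frac{1}{3} \cdot 120 \cdot 400\right) \left(- \frac{1}{3070}\right) + \frac{71}{208} = \left(-3 + 16000\right) \left(- \frac{1}{3070}\right) + \frac{71}{208} = 15997 \left(- \frac{1}{3070}\right) + \frac{71}{208} = - \frac{15997}{3070} + \frac{71}{208} = - \frac{1554703}{319280}$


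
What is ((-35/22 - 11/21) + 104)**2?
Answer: 2215679041/213444 ≈ 10381.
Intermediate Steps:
((-35/22 - 11/21) + 104)**2 = (-977/462 + 104)**2 = (47071/462)**2 = 2215679041/213444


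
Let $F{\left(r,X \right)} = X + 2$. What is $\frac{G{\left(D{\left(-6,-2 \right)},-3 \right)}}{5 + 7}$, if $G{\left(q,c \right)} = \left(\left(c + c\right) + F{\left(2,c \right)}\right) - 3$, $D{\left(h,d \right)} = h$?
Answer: $- \frac{5}{6} \approx -0.83333$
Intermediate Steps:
$F{\left(r,X \right)} = 2 + X$
$G{\left(q,c \right)} = -1 + 3 c$ ($G{\left(q,c \right)} = \left(\left(c + c\right) + \left(2 + c\right)\right) - 3 = \left(2 c + \left(2 + c\right)\right) - 3 = \left(2 + 3 c\right) - 3 = -1 + 3 c$)
$\frac{G{\left(D{\left(-6,-2 \right)},-3 \right)}}{5 + 7} = \frac{-1 + 3 \left(-3\right)}{5 + 7} = \frac{-1 - 9}{12} = \left(-10\right) \frac{1}{12} = - \frac{5}{6}$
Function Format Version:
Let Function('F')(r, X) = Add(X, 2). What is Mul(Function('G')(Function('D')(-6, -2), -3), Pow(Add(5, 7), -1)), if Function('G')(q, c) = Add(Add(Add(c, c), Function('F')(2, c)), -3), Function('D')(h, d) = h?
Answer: Rational(-5, 6) ≈ -0.83333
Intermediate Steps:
Function('F')(r, X) = Add(2, X)
Function('G')(q, c) = Add(-1, Mul(3, c)) (Function('G')(q, c) = Add(Add(Add(c, c), Add(2, c)), -3) = Add(Add(Mul(2, c), Add(2, c)), -3) = Add(Add(2, Mul(3, c)), -3) = Add(-1, Mul(3, c)))
Mul(Function('G')(Function('D')(-6, -2), -3), Pow(Add(5, 7), -1)) = Mul(Add(-1, Mul(3, -3)), Pow(Add(5, 7), -1)) = Mul(Add(-1, -9), Pow(12, -1)) = Mul(-10, Rational(1, 12)) = Rational(-5, 6)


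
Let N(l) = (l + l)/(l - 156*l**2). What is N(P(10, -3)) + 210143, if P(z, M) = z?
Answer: 327612935/1559 ≈ 2.1014e+5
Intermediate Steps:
N(l) = 2*l/(l - 156*l**2) (N(l) = (2*l)/(l - 156*l**2) = 2*l/(l - 156*l**2))
N(P(10, -3)) + 210143 = -2/(-1 + 156*10) + 210143 = -2/(-1 + 1560) + 210143 = -2/1559 + 210143 = 327612935/1559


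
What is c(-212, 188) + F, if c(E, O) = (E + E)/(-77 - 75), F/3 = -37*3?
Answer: -6274/19 ≈ -330.21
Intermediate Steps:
F = -333 (F = 3*(-37*3) = 3*(-111) = -333)
c(E, O) = -E/76 (c(E, O) = (2*E)/(-152) = (2*E)*(-1/152) = -E/76)
c(-212, 188) + F = -1/76*(-212) - 333 = 53/19 - 333 = -6274/19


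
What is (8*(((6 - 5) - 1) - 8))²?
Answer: 4096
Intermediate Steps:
(8*(((6 - 5) - 1) - 8))² = (8*((1 - 1) - 8))² = (8*(0 - 8))² = (8*(-8))² = (-64)² = 4096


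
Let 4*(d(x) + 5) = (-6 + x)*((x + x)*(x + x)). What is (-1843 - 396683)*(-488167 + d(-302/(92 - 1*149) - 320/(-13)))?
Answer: 25228777241159363864/135623007 ≈ 1.8602e+11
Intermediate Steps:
d(x) = -5 + x²*(-6 + x) (d(x) = -5 + ((-6 + x)*((x + x)*(x + x)))/4 = -5 + ((-6 + x)*((2*x)*(2*x)))/4 = -5 + ((-6 + x)*(4*x²))/4 = -5 + (4*x²*(-6 + x))/4 = -5 + x²*(-6 + x))
(-1843 - 396683)*(-488167 + d(-302/(92 - 1*149) - 320/(-13))) = (-1843 - 396683)*(-488167 + (-5 + (-302/(92 - 1*149) - 320/(-13))³ - 6*(-302/(92 - 1*149) - 320/(-13))²)) = -398526*(-488167 + (-5 + (-302/(92 - 149) - 320*(-1/13))³ - 6*(-302/(92 - 149) - 320*(-1/13))²)) = -398526*(-488167 + (-5 + (-302/(-57) + 320/13)³ - 6*(-302/(-57) + 320/13)²)) = -398526*(-488167 + (-5 + (-302*(-1/57) + 320/13)³ - 6*(-302*(-1/57) + 320/13)²)) = -398526*(-488167 + (-5 + (302/57 + 320/13)³ - 6*(302/57 + 320/13)²)) = -398526*(-488167 + (-5 + (22166/741)³ - 6*(22166/741)²)) = -398526*(-488167 + (-5 + 10890855270296/406869021 - 6*491331556/549081)) = -398526*(-488167 + (-5 + 10890855270296/406869021 - 982663112/183027)) = -398526*(-488167 + 8704360827215/406869021) = -398526*(-189915668547292/406869021) = 25228777241159363864/135623007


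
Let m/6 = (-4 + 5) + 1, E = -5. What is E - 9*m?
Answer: -113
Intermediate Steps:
m = 12 (m = 6*((-4 + 5) + 1) = 6*(1 + 1) = 6*2 = 12)
E - 9*m = -5 - 9*12 = -5 - 108 = -113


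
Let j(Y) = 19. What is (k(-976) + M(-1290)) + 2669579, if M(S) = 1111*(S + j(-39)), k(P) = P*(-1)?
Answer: 1258474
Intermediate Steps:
k(P) = -P
M(S) = 21109 + 1111*S (M(S) = 1111*(S + 19) = 1111*(19 + S) = 21109 + 1111*S)
(k(-976) + M(-1290)) + 2669579 = (-1*(-976) + (21109 + 1111*(-1290))) + 2669579 = (976 + (21109 - 1433190)) + 2669579 = (976 - 1412081) + 2669579 = -1411105 + 2669579 = 1258474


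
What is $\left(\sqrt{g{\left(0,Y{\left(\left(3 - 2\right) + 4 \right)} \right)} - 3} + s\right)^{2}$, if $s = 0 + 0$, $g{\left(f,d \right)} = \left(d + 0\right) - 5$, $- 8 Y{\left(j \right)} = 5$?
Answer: $- \frac{69}{8} \approx -8.625$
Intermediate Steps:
$Y{\left(j \right)} = - \frac{5}{8}$ ($Y{\left(j \right)} = \left(- \frac{1}{8}\right) 5 = - \frac{5}{8}$)
$g{\left(f,d \right)} = -5 + d$ ($g{\left(f,d \right)} = d - 5 = -5 + d$)
$s = 0$
$\left(\sqrt{g{\left(0,Y{\left(\left(3 - 2\right) + 4 \right)} \right)} - 3} + s\right)^{2} = \left(\sqrt{\left(-5 - \frac{5}{8}\right) - 3} + 0\right)^{2} = \left(\sqrt{- \frac{45}{8} - 3} + 0\right)^{2} = \left(\sqrt{- \frac{69}{8}} + 0\right)^{2} = \left(\frac{i \sqrt{138}}{4} + 0\right)^{2} = \left(\frac{i \sqrt{138}}{4}\right)^{2} = - \frac{69}{8}$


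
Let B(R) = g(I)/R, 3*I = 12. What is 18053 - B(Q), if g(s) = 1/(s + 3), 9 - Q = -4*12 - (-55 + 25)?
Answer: 3412016/189 ≈ 18053.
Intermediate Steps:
Q = 27 (Q = 9 - (-4*12 - (-55 + 25)) = 9 - (-48 - 1*(-30)) = 9 - (-48 + 30) = 9 - 1*(-18) = 9 + 18 = 27)
I = 4 (I = (⅓)*12 = 4)
g(s) = 1/(3 + s)
B(R) = 1/(7*R) (B(R) = 1/((3 + 4)*R) = 1/(7*R))
18053 - B(Q) = 18053 - 1/(7*27) = 18053 - 1*1/189 = 18053 - 1/189 = 3412016/189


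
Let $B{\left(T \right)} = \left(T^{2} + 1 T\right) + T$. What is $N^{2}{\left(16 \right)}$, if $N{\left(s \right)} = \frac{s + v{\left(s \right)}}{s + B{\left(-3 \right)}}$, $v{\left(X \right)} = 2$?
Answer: $\frac{324}{361} \approx 0.89751$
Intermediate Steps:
$B{\left(T \right)} = T^{2} + 2 T$ ($B{\left(T \right)} = \left(T^{2} + T\right) + T = \left(T + T^{2}\right) + T = T^{2} + 2 T$)
$N{\left(s \right)} = \frac{2 + s}{3 + s}$ ($N{\left(s \right)} = \frac{s + 2}{s - 3 \left(2 - 3\right)} = \frac{2 + s}{s - -3} = \frac{2 + s}{s + 3} = \frac{2 + s}{3 + s}$)
$N^{2}{\left(16 \right)} = \left(\frac{2 + 16}{3 + 16}\right)^{2} = \left(\frac{1}{19} \cdot 18\right)^{2} = \left(\frac{18}{19}\right)^{2} = \frac{324}{361}$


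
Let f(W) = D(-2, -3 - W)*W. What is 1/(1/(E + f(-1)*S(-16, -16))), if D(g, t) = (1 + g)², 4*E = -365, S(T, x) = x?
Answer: -301/4 ≈ -75.250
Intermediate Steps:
E = -365/4 (E = (¼)*(-365) = -365/4 ≈ -91.250)
f(W) = W (f(W) = (1 - 2)²*W = (-1)²*W = 1*W = W)
1/(1/(E + f(-1)*S(-16, -16))) = 1/(1/(-365/4 - 1*(-16))) = 1/(1/(-365/4 + 16)) = 1/(1/(-301/4)) = 1/(-4/301) = -301/4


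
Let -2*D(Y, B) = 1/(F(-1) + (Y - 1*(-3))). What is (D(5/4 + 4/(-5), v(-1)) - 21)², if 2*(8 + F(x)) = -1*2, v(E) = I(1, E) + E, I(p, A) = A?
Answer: 5387041/12321 ≈ 437.22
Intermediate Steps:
v(E) = 2*E (v(E) = E + E = 2*E)
F(x) = -9 (F(x) = -8 + (-1*2)/2 = -8 + (½)*(-2) = -8 - 1 = -9)
D(Y, B) = -1/(2*(-6 + Y)) (D(Y, B) = -1/(2*(-9 + (Y - 1*(-3)))) = -1/(2*(-9 + (Y + 3))) = -1/(2*(-9 + (3 + Y))) = -1/(2*(-6 + Y)))
(D(5/4 + 4/(-5), v(-1)) - 21)² = (-1/(-12 + 2*(5/4 + 4/(-5))) - 21)² = (-1/(-12 + 2*(5*(¼) + 4*(-⅕))) - 21)² = (-1/(-12 + 2*(5/4 - ⅘)) - 21)² = (-1/(-12 + 2*(9/20)) - 21)² = (-1/(-12 + 9/10) - 21)² = (-1/(-111/10) - 21)² = (-1*(-10/111) - 21)² = (10/111 - 21)² = (-2321/111)² = 5387041/12321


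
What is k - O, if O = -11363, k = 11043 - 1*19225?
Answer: 3181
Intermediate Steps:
k = -8182 (k = 11043 - 19225 = -8182)
k - O = -8182 - 1*(-11363) = -8182 + 11363 = 3181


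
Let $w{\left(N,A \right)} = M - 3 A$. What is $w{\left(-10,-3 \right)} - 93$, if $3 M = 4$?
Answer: $- \frac{248}{3} \approx -82.667$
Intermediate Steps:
$M = \frac{4}{3}$ ($M = \frac{1}{3} \cdot 4 = \frac{4}{3} \approx 1.3333$)
$w{\left(N,A \right)} = \frac{4}{3} - 3 A$
$w{\left(-10,-3 \right)} - 93 = \left(\frac{4}{3} - -9\right) - 93 = \left(\frac{4}{3} + 9\right) - 93 = \frac{31}{3} - 93 = - \frac{248}{3}$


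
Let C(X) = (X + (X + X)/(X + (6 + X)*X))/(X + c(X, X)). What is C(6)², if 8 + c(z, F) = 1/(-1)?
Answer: 6400/1521 ≈ 4.2078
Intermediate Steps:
c(z, F) = -9 (c(z, F) = -8 + 1/(-1) = -8 - 1 = -9)
C(X) = (X + 2*X/(X + X*(6 + X)))/(-9 + X) (C(X) = (X + (X + X)/(X + (6 + X)*X))/(X - 9) = (X + (2*X)/(X + X*(6 + X)))/(-9 + X) = (X + 2*X/(X + X*(6 + X)))/(-9 + X))
C(6)² = ((2 + 6² + 7*6)/(-63 + 6² - 2*6))² = ((2 + 36 + 42)/(-63 + 36 - 12))² = (80/(-39))² = (-1/39*80)² = (-80/39)² = 6400/1521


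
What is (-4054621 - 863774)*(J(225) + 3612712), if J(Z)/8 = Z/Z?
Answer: -17768783984400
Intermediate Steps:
J(Z) = 8 (J(Z) = 8*(Z/Z) = 8*1 = 8)
(-4054621 - 863774)*(J(225) + 3612712) = (-4054621 - 863774)*(8 + 3612712) = -4918395*3612720 = -17768783984400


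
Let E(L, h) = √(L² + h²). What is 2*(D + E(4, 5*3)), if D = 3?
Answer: 6 + 2*√241 ≈ 37.048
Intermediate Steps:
2*(D + E(4, 5*3)) = 2*(3 + √(4² + (5*3)²)) = 2*(3 + √(16 + 15²)) = 2*(3 + √(16 + 225)) = 2*(3 + √241) = 6 + 2*√241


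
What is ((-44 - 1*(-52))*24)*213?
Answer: 40896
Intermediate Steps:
((-44 - 1*(-52))*24)*213 = ((-44 + 52)*24)*213 = (8*24)*213 = 192*213 = 40896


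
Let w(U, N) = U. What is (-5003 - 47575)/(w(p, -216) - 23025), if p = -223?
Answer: 26289/11624 ≈ 2.2616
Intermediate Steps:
(-5003 - 47575)/(w(p, -216) - 23025) = (-5003 - 47575)/(-223 - 23025) = -52578/(-23248) = -52578*(-1/23248) = 26289/11624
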